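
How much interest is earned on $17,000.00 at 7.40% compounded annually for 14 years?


Compound interest earned = final amount − principal.
A = P(1 + r/n)^(nt) = $17,000.00 × (1 + 0.074/1)^(1 × 14) = $46,185.84
Interest = A − P = $46,185.84 − $17,000.00 = $29,185.84

Interest = A - P = $29,185.84


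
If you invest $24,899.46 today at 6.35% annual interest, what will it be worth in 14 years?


Future value formula: FV = PV × (1 + r)^t
FV = $24,899.46 × (1 + 0.0635)^14
FV = $24,899.46 × 2.3676904
FV = $58,954.21

FV = PV × (1 + r)^t = $58,954.21


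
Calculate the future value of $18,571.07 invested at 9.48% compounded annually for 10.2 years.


Compound interest formula: A = P(1 + r/n)^(nt)
A = $18,571.07 × (1 + 0.0948/1)^(1 × 10.2)
Growth factor: (1 + 0.0948/1)^10.2 = 2.5189227
A = $18,571.07 × 2.5189227
A = $46,779.09

A = P(1 + r/n)^(nt) = $46,779.09


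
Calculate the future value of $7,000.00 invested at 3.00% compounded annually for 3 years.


Compound interest formula: A = P(1 + r/n)^(nt)
A = $7,000.00 × (1 + 0.03/1)^(1 × 3)
Growth factor: (1 + 0.03/1)^3 = 1.092727
A = $7,000.00 × 1.092727
A = $7,649.09

A = P(1 + r/n)^(nt) = $7,649.09


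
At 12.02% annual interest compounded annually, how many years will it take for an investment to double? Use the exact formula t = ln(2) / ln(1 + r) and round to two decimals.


Doubling condition: (1 + r)^t = 2
Take ln of both sides: t × ln(1 + r) = ln(2)
t = ln(2) / ln(1 + r)
t = 0.693147 / 0.113507
t = 6.11

t = ln(2) / ln(1 + r) = 6.11 years


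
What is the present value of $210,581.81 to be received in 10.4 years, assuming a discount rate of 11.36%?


Present value formula: PV = FV / (1 + r)^t
PV = $210,581.81 / (1 + 0.1136)^10.4
PV = $210,581.81 / 3.061850
PV = $68,776.00

PV = FV / (1 + r)^t = $68,776.00


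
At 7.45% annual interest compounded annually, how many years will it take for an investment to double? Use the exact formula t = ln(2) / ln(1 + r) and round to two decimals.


Doubling condition: (1 + r)^t = 2
Take ln of both sides: t × ln(1 + r) = ln(2)
t = ln(2) / ln(1 + r)
t = 0.693147 / 0.071855
t = 9.65

t = ln(2) / ln(1 + r) = 9.65 years


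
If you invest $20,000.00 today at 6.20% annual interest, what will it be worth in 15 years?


Future value formula: FV = PV × (1 + r)^t
FV = $20,000.00 × (1 + 0.062)^15
FV = $20,000.00 × 2.4652885
FV = $49,305.77

FV = PV × (1 + r)^t = $49,305.77


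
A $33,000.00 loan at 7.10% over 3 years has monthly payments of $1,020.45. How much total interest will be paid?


Total paid over the life of the loan = PMT × n.
Total paid = $1,020.45 × 36 = $36,736.20
Total interest = total paid − principal = $36,736.20 − $33,000.00 = $3,736.20

Total interest = (PMT × n) - PV = $3,736.20


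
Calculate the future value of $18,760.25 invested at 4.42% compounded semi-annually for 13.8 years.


Compound interest formula: A = P(1 + r/n)^(nt)
A = $18,760.25 × (1 + 0.0442/2)^(2 × 13.8)
Growth factor: (1 + 0.0442/2)^27.6 = 1.828174
A = $18,760.25 × 1.828174
A = $34,297.00

A = P(1 + r/n)^(nt) = $34,297.00


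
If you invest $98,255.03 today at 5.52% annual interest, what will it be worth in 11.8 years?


Future value formula: FV = PV × (1 + r)^t
FV = $98,255.03 × (1 + 0.0552)^11.8
FV = $98,255.03 × 1.8851696
FV = $185,227.40

FV = PV × (1 + r)^t = $185,227.40


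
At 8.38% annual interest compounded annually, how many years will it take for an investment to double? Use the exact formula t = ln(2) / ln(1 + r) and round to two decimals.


Doubling condition: (1 + r)^t = 2
Take ln of both sides: t × ln(1 + r) = ln(2)
t = ln(2) / ln(1 + r)
t = 0.693147 / 0.080473
t = 8.61

t = ln(2) / ln(1 + r) = 8.61 years


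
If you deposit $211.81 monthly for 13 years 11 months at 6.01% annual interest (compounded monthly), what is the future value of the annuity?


Future value of an ordinary annuity: FV = PMT × ((1 + r)^n − 1) / r
Monthly rate r = 0.0601/12 ≈ 0.00500833, n = 167
FV = $211.81 × ((1 + 0.0601/12)^167 − 1) / (0.0601/12)
FV = $211.81 × 260.208488
FV = $55,114.76

FV = PMT × ((1+r)^n - 1)/r = $55,114.76


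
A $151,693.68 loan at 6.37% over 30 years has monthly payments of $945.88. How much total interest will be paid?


Total paid over the life of the loan = PMT × n.
Total paid = $945.88 × 360 = $340,516.80
Total interest = total paid − principal = $340,516.80 − $151,693.68 = $188,823.12

Total interest = (PMT × n) - PV = $188,823.12


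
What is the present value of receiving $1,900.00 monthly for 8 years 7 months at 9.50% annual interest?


Present value of an ordinary annuity: PV = PMT × (1 − (1 + r)^(−n)) / r
Monthly rate r = 0.095/12 ≈ 0.00791667, n = 103
PV = $1,900.00 × (1 − (1 + 0.095/12)^(−103)) / (0.095/12)
PV = $1,900.00 × 70.247011
PV = $133,469.32

PV = PMT × (1-(1+r)^(-n))/r = $133,469.32


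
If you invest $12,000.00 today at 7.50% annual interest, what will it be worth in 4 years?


Future value formula: FV = PV × (1 + r)^t
FV = $12,000.00 × (1 + 0.075)^4
FV = $12,000.00 × 1.335469
FV = $16,025.63

FV = PV × (1 + r)^t = $16,025.63


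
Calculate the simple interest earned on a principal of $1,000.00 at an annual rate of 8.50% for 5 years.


Simple interest formula: I = P × r × t
I = $1,000.00 × 0.085 × 5
I = $425.00

I = P × r × t = $425.00


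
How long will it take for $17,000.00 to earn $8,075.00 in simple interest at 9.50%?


Rearrange the simple interest formula for t:
I = P × r × t  ⇒  t = I / (P × r)
t = $8,075.00 / ($17,000.00 × 0.095)
t = 5

t = I/(P×r) = 5 years


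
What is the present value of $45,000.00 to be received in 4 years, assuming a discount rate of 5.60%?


Present value formula: PV = FV / (1 + r)^t
PV = $45,000.00 / (1 + 0.056)^4
PV = $45,000.00 / 1.243528
PV = $36,187.36

PV = FV / (1 + r)^t = $36,187.36


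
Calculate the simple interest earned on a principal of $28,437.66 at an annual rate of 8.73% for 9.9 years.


Simple interest formula: I = P × r × t
I = $28,437.66 × 0.0873 × 9.9
I = $24,577.82

I = P × r × t = $24,577.82


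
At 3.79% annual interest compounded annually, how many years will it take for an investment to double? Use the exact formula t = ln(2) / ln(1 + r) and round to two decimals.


Doubling condition: (1 + r)^t = 2
Take ln of both sides: t × ln(1 + r) = ln(2)
t = ln(2) / ln(1 + r)
t = 0.693147 / 0.037199
t = 18.63

t = ln(2) / ln(1 + r) = 18.63 years


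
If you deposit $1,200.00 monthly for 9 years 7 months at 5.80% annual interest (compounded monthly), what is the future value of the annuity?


Future value of an ordinary annuity: FV = PMT × ((1 + r)^n − 1) / r
Monthly rate r = 0.058/12 ≈ 0.00483333, n = 115
FV = $1,200.00 × ((1 + 0.058/12)^115 − 1) / (0.058/12)
FV = $1,200.00 × 153.322852
FV = $183,987.42

FV = PMT × ((1+r)^n - 1)/r = $183,987.42


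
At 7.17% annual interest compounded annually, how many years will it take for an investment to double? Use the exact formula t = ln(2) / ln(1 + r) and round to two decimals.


Doubling condition: (1 + r)^t = 2
Take ln of both sides: t × ln(1 + r) = ln(2)
t = ln(2) / ln(1 + r)
t = 0.693147 / 0.069246
t = 10.01

t = ln(2) / ln(1 + r) = 10.01 years


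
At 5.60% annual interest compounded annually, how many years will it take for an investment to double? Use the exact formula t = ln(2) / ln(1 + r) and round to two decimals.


Doubling condition: (1 + r)^t = 2
Take ln of both sides: t × ln(1 + r) = ln(2)
t = ln(2) / ln(1 + r)
t = 0.693147 / 0.054488
t = 12.72

t = ln(2) / ln(1 + r) = 12.72 years


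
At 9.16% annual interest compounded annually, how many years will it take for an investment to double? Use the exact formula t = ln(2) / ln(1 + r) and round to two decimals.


Doubling condition: (1 + r)^t = 2
Take ln of both sides: t × ln(1 + r) = ln(2)
t = ln(2) / ln(1 + r)
t = 0.693147 / 0.087645
t = 7.91

t = ln(2) / ln(1 + r) = 7.91 years


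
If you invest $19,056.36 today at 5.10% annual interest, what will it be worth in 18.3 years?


Future value formula: FV = PV × (1 + r)^t
FV = $19,056.36 × (1 + 0.051)^18.3
FV = $19,056.36 × 2.485019
FV = $47,355.42

FV = PV × (1 + r)^t = $47,355.42


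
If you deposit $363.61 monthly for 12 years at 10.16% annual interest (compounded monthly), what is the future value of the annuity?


Future value of an ordinary annuity: FV = PMT × ((1 + r)^n − 1) / r
Monthly rate r = 0.1016/12 ≈ 0.00846667, n = 144
FV = $363.61 × ((1 + 0.1016/12)^144 − 1) / (0.1016/12)
FV = $363.61 × 279.585035
FV = $101,659.91

FV = PMT × ((1+r)^n - 1)/r = $101,659.91


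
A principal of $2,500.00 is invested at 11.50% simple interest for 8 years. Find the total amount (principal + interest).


Total amount formula: A = P(1 + rt) = P + P·r·t
Interest: I = P × r × t = $2,500.00 × 0.115 × 8 = $2,300.00
A = P + I = $2,500.00 + $2,300.00 = $4,800.00

A = P + I = P(1 + rt) = $4,800.00


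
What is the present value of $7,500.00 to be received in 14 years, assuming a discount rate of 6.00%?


Present value formula: PV = FV / (1 + r)^t
PV = $7,500.00 / (1 + 0.06)^14
PV = $7,500.00 / 2.260904
PV = $3,317.26

PV = FV / (1 + r)^t = $3,317.26


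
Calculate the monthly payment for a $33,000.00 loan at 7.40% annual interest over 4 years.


Loan payment formula: PMT = PV × r / (1 − (1 + r)^(−n))
Monthly rate r = 0.074/12 ≈ 0.00616667, n = 48 months
Denominator: 1 − (1 + 0.074/12)^(−48) = 0.2555362
PMT = $33,000.00 × (0.074/12) / 0.2555362
PMT = $796.36 per month

PMT = PV × r / (1-(1+r)^(-n)) = $796.36/month


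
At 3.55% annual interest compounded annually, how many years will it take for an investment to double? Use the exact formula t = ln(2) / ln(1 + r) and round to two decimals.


Doubling condition: (1 + r)^t = 2
Take ln of both sides: t × ln(1 + r) = ln(2)
t = ln(2) / ln(1 + r)
t = 0.693147 / 0.034884
t = 19.87

t = ln(2) / ln(1 + r) = 19.87 years


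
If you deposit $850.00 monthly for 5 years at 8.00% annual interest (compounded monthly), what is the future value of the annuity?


Future value of an ordinary annuity: FV = PMT × ((1 + r)^n − 1) / r
Monthly rate r = 0.08/12 ≈ 0.00666667, n = 60
FV = $850.00 × ((1 + 0.08/12)^60 − 1) / (0.08/12)
FV = $850.00 × 73.476856
FV = $62,455.33

FV = PMT × ((1+r)^n - 1)/r = $62,455.33


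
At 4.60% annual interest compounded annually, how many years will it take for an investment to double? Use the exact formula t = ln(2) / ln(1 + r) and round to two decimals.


Doubling condition: (1 + r)^t = 2
Take ln of both sides: t × ln(1 + r) = ln(2)
t = ln(2) / ln(1 + r)
t = 0.693147 / 0.044973
t = 15.41

t = ln(2) / ln(1 + r) = 15.41 years


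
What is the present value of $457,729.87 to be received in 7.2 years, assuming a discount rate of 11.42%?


Present value formula: PV = FV / (1 + r)^t
PV = $457,729.87 / (1 + 0.1142)^7.2
PV = $457,729.87 / 2.1783854
PV = $210,123.46

PV = FV / (1 + r)^t = $210,123.46


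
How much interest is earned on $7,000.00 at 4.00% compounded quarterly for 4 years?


Compound interest earned = final amount − principal.
A = P(1 + r/n)^(nt) = $7,000.00 × (1 + 0.04/4)^(4 × 4) = $8,208.05
Interest = A − P = $8,208.05 − $7,000.00 = $1,208.05

Interest = A - P = $1,208.05


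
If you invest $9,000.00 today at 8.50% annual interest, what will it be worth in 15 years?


Future value formula: FV = PV × (1 + r)^t
FV = $9,000.00 × (1 + 0.085)^15
FV = $9,000.00 × 3.399743
FV = $30,597.69

FV = PV × (1 + r)^t = $30,597.69


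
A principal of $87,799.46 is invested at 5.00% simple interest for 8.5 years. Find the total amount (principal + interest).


Total amount formula: A = P(1 + rt) = P + P·r·t
Interest: I = P × r × t = $87,799.46 × 0.05 × 8.5 = $37,314.77
A = P + I = $87,799.46 + $37,314.77 = $125,114.23

A = P + I = P(1 + rt) = $125,114.23


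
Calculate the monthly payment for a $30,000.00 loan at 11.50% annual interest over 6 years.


Loan payment formula: PMT = PV × r / (1 − (1 + r)^(−n))
Monthly rate r = 0.115/12 ≈ 0.00958333, n = 72 months
Denominator: 1 − (1 + 0.115/12)^(−72) = 0.4967734
PMT = $30,000.00 × (0.115/12) / 0.4967734
PMT = $578.73 per month

PMT = PV × r / (1-(1+r)^(-n)) = $578.73/month


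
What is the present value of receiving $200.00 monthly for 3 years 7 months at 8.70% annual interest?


Present value of an ordinary annuity: PV = PMT × (1 − (1 + r)^(−n)) / r
Monthly rate r = 0.087/12 = 0.00725, n = 43
PV = $200.00 × (1 − (1 + 0.087/12)^(−43)) / (0.087/12)
PV = $200.00 × 36.829180
PV = $7,365.84

PV = PMT × (1-(1+r)^(-n))/r = $7,365.84


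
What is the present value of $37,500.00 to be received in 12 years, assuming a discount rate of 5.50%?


Present value formula: PV = FV / (1 + r)^t
PV = $37,500.00 / (1 + 0.055)^12
PV = $37,500.00 / 1.901207
PV = $19,724.31

PV = FV / (1 + r)^t = $19,724.31


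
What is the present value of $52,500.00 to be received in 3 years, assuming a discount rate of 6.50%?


Present value formula: PV = FV / (1 + r)^t
PV = $52,500.00 / (1 + 0.065)^3
PV = $52,500.00 / 1.2079496
PV = $43,462.08

PV = FV / (1 + r)^t = $43,462.08


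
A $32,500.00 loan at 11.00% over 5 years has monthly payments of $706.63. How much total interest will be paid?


Total paid over the life of the loan = PMT × n.
Total paid = $706.63 × 60 = $42,397.80
Total interest = total paid − principal = $42,397.80 − $32,500.00 = $9,897.80

Total interest = (PMT × n) - PV = $9,897.80


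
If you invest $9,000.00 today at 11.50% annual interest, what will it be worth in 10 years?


Future value formula: FV = PV × (1 + r)^t
FV = $9,000.00 × (1 + 0.115)^10
FV = $9,000.00 × 2.969947
FV = $26,729.52

FV = PV × (1 + r)^t = $26,729.52


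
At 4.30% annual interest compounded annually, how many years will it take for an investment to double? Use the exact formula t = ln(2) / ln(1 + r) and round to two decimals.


Doubling condition: (1 + r)^t = 2
Take ln of both sides: t × ln(1 + r) = ln(2)
t = ln(2) / ln(1 + r)
t = 0.693147 / 0.042101
t = 16.46

t = ln(2) / ln(1 + r) = 16.46 years


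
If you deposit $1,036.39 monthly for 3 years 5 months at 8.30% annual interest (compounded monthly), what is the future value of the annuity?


Future value of an ordinary annuity: FV = PMT × ((1 + r)^n − 1) / r
Monthly rate r = 0.083/12 ≈ 0.00691667, n = 41
FV = $1,036.39 × ((1 + 0.083/12)^41 − 1) / (0.083/12)
FV = $1,036.39 × 47.216943
FV = $48,935.17

FV = PMT × ((1+r)^n - 1)/r = $48,935.17


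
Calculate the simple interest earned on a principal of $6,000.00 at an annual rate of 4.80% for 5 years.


Simple interest formula: I = P × r × t
I = $6,000.00 × 0.048 × 5
I = $1,440.00

I = P × r × t = $1,440.00


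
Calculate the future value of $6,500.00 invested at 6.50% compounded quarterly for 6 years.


Compound interest formula: A = P(1 + r/n)^(nt)
A = $6,500.00 × (1 + 0.065/4)^(4 × 6)
Growth factor: (1 + 0.065/4)^24 = 1.472358
A = $6,500.00 × 1.472358
A = $9,570.33

A = P(1 + r/n)^(nt) = $9,570.33


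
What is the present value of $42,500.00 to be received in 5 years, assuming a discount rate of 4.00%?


Present value formula: PV = FV / (1 + r)^t
PV = $42,500.00 / (1 + 0.04)^5
PV = $42,500.00 / 1.216653
PV = $34,931.90

PV = FV / (1 + r)^t = $34,931.90


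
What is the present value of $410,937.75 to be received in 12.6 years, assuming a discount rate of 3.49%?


Present value formula: PV = FV / (1 + r)^t
PV = $410,937.75 / (1 + 0.0349)^12.6
PV = $410,937.75 / 1.54070565
PV = $266,720.48

PV = FV / (1 + r)^t = $266,720.48


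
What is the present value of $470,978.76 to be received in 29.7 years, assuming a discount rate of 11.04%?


Present value formula: PV = FV / (1 + r)^t
PV = $470,978.76 / (1 + 0.1104)^29.7
PV = $470,978.76 / 22.425377
PV = $21,002.04

PV = FV / (1 + r)^t = $21,002.04


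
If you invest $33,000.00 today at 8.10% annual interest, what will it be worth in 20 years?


Future value formula: FV = PV × (1 + r)^t
FV = $33,000.00 × (1 + 0.081)^20
FV = $33,000.00 × 4.7480346
FV = $156,685.14

FV = PV × (1 + r)^t = $156,685.14


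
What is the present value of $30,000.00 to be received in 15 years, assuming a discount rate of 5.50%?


Present value formula: PV = FV / (1 + r)^t
PV = $30,000.00 / (1 + 0.055)^15
PV = $30,000.00 / 2.232476
PV = $13,437.99

PV = FV / (1 + r)^t = $13,437.99


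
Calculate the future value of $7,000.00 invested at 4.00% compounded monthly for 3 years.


Compound interest formula: A = P(1 + r/n)^(nt)
A = $7,000.00 × (1 + 0.04/12)^(12 × 3)
Growth factor: (1 + 0.04/12)^36 = 1.127272
A = $7,000.00 × 1.127272
A = $7,890.90

A = P(1 + r/n)^(nt) = $7,890.90


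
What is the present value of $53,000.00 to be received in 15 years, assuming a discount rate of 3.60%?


Present value formula: PV = FV / (1 + r)^t
PV = $53,000.00 / (1 + 0.036)^15
PV = $53,000.00 / 1.699794
PV = $31,180.25

PV = FV / (1 + r)^t = $31,180.25


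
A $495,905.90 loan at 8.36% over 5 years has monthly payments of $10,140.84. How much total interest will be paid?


Total paid over the life of the loan = PMT × n.
Total paid = $10,140.84 × 60 = $608,450.40
Total interest = total paid − principal = $608,450.40 − $495,905.90 = $112,544.50

Total interest = (PMT × n) - PV = $112,544.50


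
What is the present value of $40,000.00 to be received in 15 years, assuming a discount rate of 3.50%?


Present value formula: PV = FV / (1 + r)^t
PV = $40,000.00 / (1 + 0.035)^15
PV = $40,000.00 / 1.675349
PV = $23,875.62

PV = FV / (1 + r)^t = $23,875.62


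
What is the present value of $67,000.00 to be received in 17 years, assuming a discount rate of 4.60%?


Present value formula: PV = FV / (1 + r)^t
PV = $67,000.00 / (1 + 0.046)^17
PV = $67,000.00 / 2.148022
PV = $31,191.49

PV = FV / (1 + r)^t = $31,191.49


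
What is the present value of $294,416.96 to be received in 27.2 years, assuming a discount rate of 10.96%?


Present value formula: PV = FV / (1 + r)^t
PV = $294,416.96 / (1 + 0.1096)^27.2
PV = $294,416.96 / 16.924950
PV = $17,395.44

PV = FV / (1 + r)^t = $17,395.44


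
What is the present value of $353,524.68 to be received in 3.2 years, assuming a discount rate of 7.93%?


Present value formula: PV = FV / (1 + r)^t
PV = $353,524.68 / (1 + 0.0793)^3.2
PV = $353,524.68 / 1.2766004
PV = $276,926.66

PV = FV / (1 + r)^t = $276,926.66


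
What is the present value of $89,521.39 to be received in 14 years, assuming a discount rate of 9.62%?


Present value formula: PV = FV / (1 + r)^t
PV = $89,521.39 / (1 + 0.0962)^14
PV = $89,521.39 / 3.617905
PV = $24,743.99

PV = FV / (1 + r)^t = $24,743.99


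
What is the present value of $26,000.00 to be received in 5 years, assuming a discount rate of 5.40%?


Present value formula: PV = FV / (1 + r)^t
PV = $26,000.00 / (1 + 0.054)^5
PV = $26,000.00 / 1.300778
PV = $19,988.04

PV = FV / (1 + r)^t = $19,988.04


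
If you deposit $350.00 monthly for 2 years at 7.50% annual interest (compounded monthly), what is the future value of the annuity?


Future value of an ordinary annuity: FV = PMT × ((1 + r)^n − 1) / r
Monthly rate r = 0.075/12 = 0.00625, n = 24
FV = $350.00 × ((1 + 0.075/12)^24 − 1) / (0.075/12)
FV = $350.00 × 25.806723
FV = $9,032.35

FV = PMT × ((1+r)^n - 1)/r = $9,032.35


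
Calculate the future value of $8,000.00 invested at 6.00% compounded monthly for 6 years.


Compound interest formula: A = P(1 + r/n)^(nt)
A = $8,000.00 × (1 + 0.06/12)^(12 × 6)
Growth factor: (1 + 0.06/12)^72 = 1.432044
A = $8,000.00 × 1.432044
A = $11,456.35

A = P(1 + r/n)^(nt) = $11,456.35


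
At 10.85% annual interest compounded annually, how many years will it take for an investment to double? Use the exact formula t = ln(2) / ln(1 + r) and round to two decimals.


Doubling condition: (1 + r)^t = 2
Take ln of both sides: t × ln(1 + r) = ln(2)
t = ln(2) / ln(1 + r)
t = 0.693147 / 0.103008
t = 6.73

t = ln(2) / ln(1 + r) = 6.73 years


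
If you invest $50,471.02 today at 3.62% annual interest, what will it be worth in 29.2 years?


Future value formula: FV = PV × (1 + r)^t
FV = $50,471.02 × (1 + 0.0362)^29.2
FV = $50,471.02 × 2.8245728
FV = $142,559.07

FV = PV × (1 + r)^t = $142,559.07


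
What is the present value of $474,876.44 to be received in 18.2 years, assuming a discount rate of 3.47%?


Present value formula: PV = FV / (1 + r)^t
PV = $474,876.44 / (1 + 0.0347)^18.2
PV = $474,876.44 / 1.8604713
PV = $255,245.24

PV = FV / (1 + r)^t = $255,245.24


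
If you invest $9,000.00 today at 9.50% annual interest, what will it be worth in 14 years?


Future value formula: FV = PV × (1 + r)^t
FV = $9,000.00 × (1 + 0.095)^14
FV = $9,000.00 × 3.562851
FV = $32,065.66

FV = PV × (1 + r)^t = $32,065.66


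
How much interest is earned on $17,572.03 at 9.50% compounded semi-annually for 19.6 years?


Compound interest earned = final amount − principal.
A = P(1 + r/n)^(nt) = $17,572.03 × (1 + 0.095/2)^(2 × 19.6) = $108,357.75
Interest = A − P = $108,357.75 − $17,572.03 = $90,785.72

Interest = A - P = $90,785.72


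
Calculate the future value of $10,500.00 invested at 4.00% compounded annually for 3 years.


Compound interest formula: A = P(1 + r/n)^(nt)
A = $10,500.00 × (1 + 0.04/1)^(1 × 3)
Growth factor: (1 + 0.04/1)^3 = 1.124864
A = $10,500.00 × 1.124864
A = $11,811.07

A = P(1 + r/n)^(nt) = $11,811.07


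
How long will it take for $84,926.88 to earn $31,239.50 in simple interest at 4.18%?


Rearrange the simple interest formula for t:
I = P × r × t  ⇒  t = I / (P × r)
t = $31,239.50 / ($84,926.88 × 0.0418)
t = 8.8

t = I/(P×r) = 8.8 years


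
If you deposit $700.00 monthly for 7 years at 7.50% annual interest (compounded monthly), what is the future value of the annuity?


Future value of an ordinary annuity: FV = PMT × ((1 + r)^n − 1) / r
Monthly rate r = 0.075/12 = 0.00625, n = 84
FV = $700.00 × ((1 + 0.075/12)^84 − 1) / (0.075/12)
FV = $700.00 × 110.031871
FV = $77,022.31

FV = PMT × ((1+r)^n - 1)/r = $77,022.31


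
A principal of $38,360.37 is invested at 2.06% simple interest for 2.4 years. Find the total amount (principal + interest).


Total amount formula: A = P(1 + rt) = P + P·r·t
Interest: I = P × r × t = $38,360.37 × 0.0206 × 2.4 = $1,896.54
A = P + I = $38,360.37 + $1,896.54 = $40,256.91

A = P + I = P(1 + rt) = $40,256.91


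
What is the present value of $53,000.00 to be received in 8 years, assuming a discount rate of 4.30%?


Present value formula: PV = FV / (1 + r)^t
PV = $53,000.00 / (1 + 0.043)^8
PV = $53,000.00 / 1.400472
PV = $37,844.38

PV = FV / (1 + r)^t = $37,844.38


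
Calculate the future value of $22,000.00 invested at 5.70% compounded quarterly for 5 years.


Compound interest formula: A = P(1 + r/n)^(nt)
A = $22,000.00 × (1 + 0.057/4)^(4 × 5)
Growth factor: (1 + 0.057/4)^20 = 1.327090
A = $22,000.00 × 1.327090
A = $29,195.98

A = P(1 + r/n)^(nt) = $29,195.98


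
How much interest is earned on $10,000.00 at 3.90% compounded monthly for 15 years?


Compound interest earned = final amount − principal.
A = P(1 + r/n)^(nt) = $10,000.00 × (1 + 0.039/12)^(12 × 15) = $17,932.89
Interest = A − P = $17,932.89 − $10,000.00 = $7,932.89

Interest = A - P = $7,932.89


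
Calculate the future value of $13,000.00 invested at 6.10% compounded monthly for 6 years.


Compound interest formula: A = P(1 + r/n)^(nt)
A = $13,000.00 × (1 + 0.061/12)^(12 × 6)
Growth factor: (1 + 0.061/12)^72 = 1.440619
A = $13,000.00 × 1.440619
A = $18,728.05

A = P(1 + r/n)^(nt) = $18,728.05


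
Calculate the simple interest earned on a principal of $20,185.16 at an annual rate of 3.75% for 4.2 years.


Simple interest formula: I = P × r × t
I = $20,185.16 × 0.0375 × 4.2
I = $3,179.16

I = P × r × t = $3,179.16


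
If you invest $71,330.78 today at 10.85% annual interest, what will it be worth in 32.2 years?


Future value formula: FV = PV × (1 + r)^t
FV = $71,330.78 × (1 + 0.1085)^32.2
FV = $71,330.78 × 27.5733452
FV = $1,966,828.22

FV = PV × (1 + r)^t = $1,966,828.22


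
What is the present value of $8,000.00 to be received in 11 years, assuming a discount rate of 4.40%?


Present value formula: PV = FV / (1 + r)^t
PV = $8,000.00 / (1 + 0.044)^11
PV = $8,000.00 / 1.605852
PV = $4,981.78

PV = FV / (1 + r)^t = $4,981.78


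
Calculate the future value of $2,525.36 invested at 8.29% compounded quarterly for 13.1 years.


Compound interest formula: A = P(1 + r/n)^(nt)
A = $2,525.36 × (1 + 0.0829/4)^(4 × 13.1)
Growth factor: (1 + 0.0829/4)^52.4 = 2.929669
A = $2,525.36 × 2.929669
A = $7,398.47

A = P(1 + r/n)^(nt) = $7,398.47


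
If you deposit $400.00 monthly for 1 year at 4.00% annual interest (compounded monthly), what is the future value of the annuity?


Future value of an ordinary annuity: FV = PMT × ((1 + r)^n − 1) / r
Monthly rate r = 0.04/12 ≈ 0.00333333, n = 12
FV = $400.00 × ((1 + 0.04/12)^12 − 1) / (0.04/12)
FV = $400.00 × 12.222463
FV = $4,888.99

FV = PMT × ((1+r)^n - 1)/r = $4,888.99


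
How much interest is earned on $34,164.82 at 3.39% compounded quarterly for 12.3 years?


Compound interest earned = final amount − principal.
A = P(1 + r/n)^(nt) = $34,164.82 × (1 + 0.0339/4)^(4 × 12.3) = $51,749.23
Interest = A − P = $51,749.23 − $34,164.82 = $17,584.41

Interest = A - P = $17,584.41


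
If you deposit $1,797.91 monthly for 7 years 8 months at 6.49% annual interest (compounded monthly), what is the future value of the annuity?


Future value of an ordinary annuity: FV = PMT × ((1 + r)^n − 1) / r
Monthly rate r = 0.0649/12 ≈ 0.00540833, n = 92
FV = $1,797.91 × ((1 + 0.0649/12)^92 − 1) / (0.0649/12)
FV = $1,797.91 × 118.800132
FV = $213,591.95

FV = PMT × ((1+r)^n - 1)/r = $213,591.95


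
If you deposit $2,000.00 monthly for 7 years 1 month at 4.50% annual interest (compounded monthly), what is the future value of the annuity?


Future value of an ordinary annuity: FV = PMT × ((1 + r)^n − 1) / r
Monthly rate r = 0.045/12 = 0.00375, n = 85
FV = $2,000.00 × ((1 + 0.045/12)^85 − 1) / (0.045/12)
FV = $2,000.00 × 99.890054
FV = $199,780.11

FV = PMT × ((1+r)^n - 1)/r = $199,780.11


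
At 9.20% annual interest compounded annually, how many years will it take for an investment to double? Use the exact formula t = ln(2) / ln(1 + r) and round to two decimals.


Doubling condition: (1 + r)^t = 2
Take ln of both sides: t × ln(1 + r) = ln(2)
t = ln(2) / ln(1 + r)
t = 0.693147 / 0.088011
t = 7.88

t = ln(2) / ln(1 + r) = 7.88 years


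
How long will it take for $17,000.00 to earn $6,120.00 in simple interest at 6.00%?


Rearrange the simple interest formula for t:
I = P × r × t  ⇒  t = I / (P × r)
t = $6,120.00 / ($17,000.00 × 0.06)
t = 6

t = I/(P×r) = 6 years


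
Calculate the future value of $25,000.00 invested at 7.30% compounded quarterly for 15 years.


Compound interest formula: A = P(1 + r/n)^(nt)
A = $25,000.00 × (1 + 0.073/4)^(4 × 15)
Growth factor: (1 + 0.073/4)^60 = 2.9598188
A = $25,000.00 × 2.9598188
A = $73,995.47

A = P(1 + r/n)^(nt) = $73,995.47


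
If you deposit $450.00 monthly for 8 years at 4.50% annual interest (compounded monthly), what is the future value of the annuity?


Future value of an ordinary annuity: FV = PMT × ((1 + r)^n − 1) / r
Monthly rate r = 0.045/12 = 0.00375, n = 96
FV = $450.00 × ((1 + 0.045/12)^96 − 1) / (0.045/12)
FV = $450.00 × 115.297241
FV = $51,883.76

FV = PMT × ((1+r)^n - 1)/r = $51,883.76


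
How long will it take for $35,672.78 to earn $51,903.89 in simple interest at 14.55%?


Rearrange the simple interest formula for t:
I = P × r × t  ⇒  t = I / (P × r)
t = $51,903.89 / ($35,672.78 × 0.1455)
t = 10

t = I/(P×r) = 10 years


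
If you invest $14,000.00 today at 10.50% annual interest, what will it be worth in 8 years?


Future value formula: FV = PV × (1 + r)^t
FV = $14,000.00 × (1 + 0.105)^8
FV = $14,000.00 × 2.2227889
FV = $31,119.04

FV = PV × (1 + r)^t = $31,119.04


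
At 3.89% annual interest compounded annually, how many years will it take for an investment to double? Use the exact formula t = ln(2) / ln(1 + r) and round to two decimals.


Doubling condition: (1 + r)^t = 2
Take ln of both sides: t × ln(1 + r) = ln(2)
t = ln(2) / ln(1 + r)
t = 0.693147 / 0.038162
t = 18.16

t = ln(2) / ln(1 + r) = 18.16 years


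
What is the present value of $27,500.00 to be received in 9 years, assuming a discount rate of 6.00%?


Present value formula: PV = FV / (1 + r)^t
PV = $27,500.00 / (1 + 0.06)^9
PV = $27,500.00 / 1.689479
PV = $16,277.21

PV = FV / (1 + r)^t = $16,277.21


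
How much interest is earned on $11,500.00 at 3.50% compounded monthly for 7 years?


Compound interest earned = final amount − principal.
A = P(1 + r/n)^(nt) = $11,500.00 × (1 + 0.035/12)^(12 × 7) = $14,687.41
Interest = A − P = $14,687.41 − $11,500.00 = $3,187.41

Interest = A - P = $3,187.41


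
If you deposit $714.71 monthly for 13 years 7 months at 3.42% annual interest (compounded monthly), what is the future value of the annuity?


Future value of an ordinary annuity: FV = PMT × ((1 + r)^n − 1) / r
Monthly rate r = 0.0342/12 = 0.00285, n = 163
FV = $714.71 × ((1 + 0.0342/12)^163 − 1) / (0.0342/12)
FV = $714.71 × 207.104167
FV = $148,019.42

FV = PMT × ((1+r)^n - 1)/r = $148,019.42


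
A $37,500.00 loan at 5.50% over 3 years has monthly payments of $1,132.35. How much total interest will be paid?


Total paid over the life of the loan = PMT × n.
Total paid = $1,132.35 × 36 = $40,764.60
Total interest = total paid − principal = $40,764.60 − $37,500.00 = $3,264.60

Total interest = (PMT × n) - PV = $3,264.60


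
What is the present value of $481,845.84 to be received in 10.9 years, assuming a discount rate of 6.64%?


Present value formula: PV = FV / (1 + r)^t
PV = $481,845.84 / (1 + 0.0664)^10.9
PV = $481,845.84 / 2.0152526
PV = $239,099.48

PV = FV / (1 + r)^t = $239,099.48


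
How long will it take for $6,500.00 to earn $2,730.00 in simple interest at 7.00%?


Rearrange the simple interest formula for t:
I = P × r × t  ⇒  t = I / (P × r)
t = $2,730.00 / ($6,500.00 × 0.07)
t = 6

t = I/(P×r) = 6 years


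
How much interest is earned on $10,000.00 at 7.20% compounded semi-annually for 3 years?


Compound interest earned = final amount − principal.
A = P(1 + r/n)^(nt) = $10,000.00 × (1 + 0.072/2)^(2 × 3) = $12,363.99
Interest = A − P = $12,363.99 − $10,000.00 = $2,363.99

Interest = A - P = $2,363.99


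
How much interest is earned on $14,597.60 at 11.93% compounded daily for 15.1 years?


Compound interest earned = final amount − principal.
A = P(1 + r/n)^(nt) = $14,597.60 × (1 + 0.1193/365)^(365 × 15.1) = $88,410.68
Interest = A − P = $88,410.68 − $14,597.60 = $73,813.08

Interest = A - P = $73,813.08


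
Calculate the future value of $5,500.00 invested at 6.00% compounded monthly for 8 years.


Compound interest formula: A = P(1 + r/n)^(nt)
A = $5,500.00 × (1 + 0.06/12)^(12 × 8)
Growth factor: (1 + 0.06/12)^96 = 1.6141427
A = $5,500.00 × 1.6141427
A = $8,877.78

A = P(1 + r/n)^(nt) = $8,877.78


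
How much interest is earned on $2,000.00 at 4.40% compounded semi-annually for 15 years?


Compound interest earned = final amount − principal.
A = P(1 + r/n)^(nt) = $2,000.00 × (1 + 0.044/2)^(2 × 15) = $3,842.00
Interest = A − P = $3,842.00 − $2,000.00 = $1,842.00

Interest = A - P = $1,842.00


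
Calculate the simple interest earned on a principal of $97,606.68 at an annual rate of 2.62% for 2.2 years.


Simple interest formula: I = P × r × t
I = $97,606.68 × 0.0262 × 2.2
I = $5,626.05

I = P × r × t = $5,626.05


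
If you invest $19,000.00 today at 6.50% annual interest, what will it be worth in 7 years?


Future value formula: FV = PV × (1 + r)^t
FV = $19,000.00 × (1 + 0.065)^7
FV = $19,000.00 × 1.5539865
FV = $29,525.74

FV = PV × (1 + r)^t = $29,525.74


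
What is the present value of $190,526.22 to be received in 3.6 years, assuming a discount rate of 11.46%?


Present value formula: PV = FV / (1 + r)^t
PV = $190,526.22 / (1 + 0.1146)^3.6
PV = $190,526.22 / 1.4778438
PV = $128,921.76

PV = FV / (1 + r)^t = $128,921.76


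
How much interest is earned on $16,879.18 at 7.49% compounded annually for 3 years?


Compound interest earned = final amount − principal.
A = P(1 + r/n)^(nt) = $16,879.18 × (1 + 0.0749/1)^(1 × 3) = $20,963.10
Interest = A − P = $20,963.10 − $16,879.18 = $4,083.92

Interest = A - P = $4,083.92


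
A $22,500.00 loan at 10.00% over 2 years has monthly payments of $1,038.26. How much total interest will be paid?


Total paid over the life of the loan = PMT × n.
Total paid = $1,038.26 × 24 = $24,918.24
Total interest = total paid − principal = $24,918.24 − $22,500.00 = $2,418.24

Total interest = (PMT × n) - PV = $2,418.24


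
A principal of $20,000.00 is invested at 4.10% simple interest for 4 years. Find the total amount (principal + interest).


Total amount formula: A = P(1 + rt) = P + P·r·t
Interest: I = P × r × t = $20,000.00 × 0.041 × 4 = $3,280.00
A = P + I = $20,000.00 + $3,280.00 = $23,280.00

A = P + I = P(1 + rt) = $23,280.00


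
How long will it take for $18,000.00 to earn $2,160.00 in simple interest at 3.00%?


Rearrange the simple interest formula for t:
I = P × r × t  ⇒  t = I / (P × r)
t = $2,160.00 / ($18,000.00 × 0.03)
t = 4

t = I/(P×r) = 4 years


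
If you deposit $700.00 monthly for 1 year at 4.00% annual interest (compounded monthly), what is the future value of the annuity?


Future value of an ordinary annuity: FV = PMT × ((1 + r)^n − 1) / r
Monthly rate r = 0.04/12 ≈ 0.00333333, n = 12
FV = $700.00 × ((1 + 0.04/12)^12 − 1) / (0.04/12)
FV = $700.00 × 12.222463
FV = $8,555.72

FV = PMT × ((1+r)^n - 1)/r = $8,555.72


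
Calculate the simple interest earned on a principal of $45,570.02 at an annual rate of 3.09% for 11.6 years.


Simple interest formula: I = P × r × t
I = $45,570.02 × 0.0309 × 11.6
I = $16,334.12

I = P × r × t = $16,334.12


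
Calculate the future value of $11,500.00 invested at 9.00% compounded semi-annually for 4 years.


Compound interest formula: A = P(1 + r/n)^(nt)
A = $11,500.00 × (1 + 0.09/2)^(2 × 4)
Growth factor: (1 + 0.09/2)^8 = 1.422101
A = $11,500.00 × 1.422101
A = $16,354.16

A = P(1 + r/n)^(nt) = $16,354.16


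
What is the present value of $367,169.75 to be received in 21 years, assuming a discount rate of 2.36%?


Present value formula: PV = FV / (1 + r)^t
PV = $367,169.75 / (1 + 0.0236)^21
PV = $367,169.75 / 1.6320589
PV = $224,973.35

PV = FV / (1 + r)^t = $224,973.35


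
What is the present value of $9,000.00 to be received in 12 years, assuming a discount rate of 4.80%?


Present value formula: PV = FV / (1 + r)^t
PV = $9,000.00 / (1 + 0.048)^12
PV = $9,000.00 / 1.755235
PV = $5,127.52

PV = FV / (1 + r)^t = $5,127.52


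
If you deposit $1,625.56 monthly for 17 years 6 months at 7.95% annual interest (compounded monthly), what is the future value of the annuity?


Future value of an ordinary annuity: FV = PMT × ((1 + r)^n − 1) / r
Monthly rate r = 0.0795/12 = 0.006625, n = 210
FV = $1,625.56 × ((1 + 0.0795/12)^210 − 1) / (0.0795/12)
FV = $1,625.56 × 453.052042
FV = $736,463.28

FV = PMT × ((1+r)^n - 1)/r = $736,463.28


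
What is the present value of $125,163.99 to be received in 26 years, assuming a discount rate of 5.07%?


Present value formula: PV = FV / (1 + r)^t
PV = $125,163.99 / (1 + 0.0507)^26
PV = $125,163.99 / 3.6178207
PV = $34,596.52

PV = FV / (1 + r)^t = $34,596.52


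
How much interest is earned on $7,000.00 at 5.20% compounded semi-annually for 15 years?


Compound interest earned = final amount − principal.
A = P(1 + r/n)^(nt) = $7,000.00 × (1 + 0.052/2)^(2 × 15) = $15,118.85
Interest = A − P = $15,118.85 − $7,000.00 = $8,118.85

Interest = A - P = $8,118.85


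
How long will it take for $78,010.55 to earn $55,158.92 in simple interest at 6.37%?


Rearrange the simple interest formula for t:
I = P × r × t  ⇒  t = I / (P × r)
t = $55,158.92 / ($78,010.55 × 0.0637)
t = 11.1

t = I/(P×r) = 11.1 years


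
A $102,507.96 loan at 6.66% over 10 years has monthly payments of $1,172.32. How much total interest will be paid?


Total paid over the life of the loan = PMT × n.
Total paid = $1,172.32 × 120 = $140,678.40
Total interest = total paid − principal = $140,678.40 − $102,507.96 = $38,170.44

Total interest = (PMT × n) - PV = $38,170.44


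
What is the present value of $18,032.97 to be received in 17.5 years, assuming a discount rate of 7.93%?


Present value formula: PV = FV / (1 + r)^t
PV = $18,032.97 / (1 + 0.0793)^17.5
PV = $18,032.97 / 3.801790
PV = $4,743.28

PV = FV / (1 + r)^t = $4,743.28


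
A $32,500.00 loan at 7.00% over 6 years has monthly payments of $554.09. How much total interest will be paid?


Total paid over the life of the loan = PMT × n.
Total paid = $554.09 × 72 = $39,894.48
Total interest = total paid − principal = $39,894.48 − $32,500.00 = $7,394.48

Total interest = (PMT × n) - PV = $7,394.48


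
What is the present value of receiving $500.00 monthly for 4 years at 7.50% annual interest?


Present value of an ordinary annuity: PV = PMT × (1 − (1 + r)^(−n)) / r
Monthly rate r = 0.075/12 = 0.00625, n = 48
PV = $500.00 × (1 − (1 + 0.075/12)^(−48)) / (0.075/12)
PV = $500.00 × 41.358371
PV = $20,679.19

PV = PMT × (1-(1+r)^(-n))/r = $20,679.19


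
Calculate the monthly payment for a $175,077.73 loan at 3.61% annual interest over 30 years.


Loan payment formula: PMT = PV × r / (1 − (1 + r)^(−n))
Monthly rate r = 0.0361/12 ≈ 0.00300833, n = 360 months
Denominator: 1 − (1 + 0.0361/12)^(−360) = 0.660871
PMT = $175,077.73 × (0.0361/12) / 0.660871
PMT = $796.97 per month

PMT = PV × r / (1-(1+r)^(-n)) = $796.97/month


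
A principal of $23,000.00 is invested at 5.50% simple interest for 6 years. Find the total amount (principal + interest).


Total amount formula: A = P(1 + rt) = P + P·r·t
Interest: I = P × r × t = $23,000.00 × 0.055 × 6 = $7,590.00
A = P + I = $23,000.00 + $7,590.00 = $30,590.00

A = P + I = P(1 + rt) = $30,590.00


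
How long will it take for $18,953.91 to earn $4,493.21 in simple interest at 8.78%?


Rearrange the simple interest formula for t:
I = P × r × t  ⇒  t = I / (P × r)
t = $4,493.21 / ($18,953.91 × 0.0878)
t = 2.7

t = I/(P×r) = 2.7 years


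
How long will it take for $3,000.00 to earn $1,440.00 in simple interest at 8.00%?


Rearrange the simple interest formula for t:
I = P × r × t  ⇒  t = I / (P × r)
t = $1,440.00 / ($3,000.00 × 0.08)
t = 6

t = I/(P×r) = 6 years


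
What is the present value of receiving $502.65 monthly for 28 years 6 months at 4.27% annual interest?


Present value of an ordinary annuity: PV = PMT × (1 − (1 + r)^(−n)) / r
Monthly rate r = 0.0427/12 ≈ 0.00355833, n = 342
PV = $502.65 × (1 − (1 + 0.0427/12)^(−342)) / (0.0427/12)
PV = $502.65 × 197.628382
PV = $99,337.91

PV = PMT × (1-(1+r)^(-n))/r = $99,337.91


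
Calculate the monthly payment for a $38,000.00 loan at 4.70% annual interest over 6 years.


Loan payment formula: PMT = PV × r / (1 − (1 + r)^(−n))
Monthly rate r = 0.047/12 ≈ 0.00391667, n = 72 months
Denominator: 1 − (1 + 0.047/12)^(−72) = 0.245311
PMT = $38,000.00 × (0.047/12) / 0.245311
PMT = $606.71 per month

PMT = PV × r / (1-(1+r)^(-n)) = $606.71/month


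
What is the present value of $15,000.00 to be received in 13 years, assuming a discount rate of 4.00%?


Present value formula: PV = FV / (1 + r)^t
PV = $15,000.00 / (1 + 0.04)^13
PV = $15,000.00 / 1.665074
PV = $9,008.61

PV = FV / (1 + r)^t = $9,008.61
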